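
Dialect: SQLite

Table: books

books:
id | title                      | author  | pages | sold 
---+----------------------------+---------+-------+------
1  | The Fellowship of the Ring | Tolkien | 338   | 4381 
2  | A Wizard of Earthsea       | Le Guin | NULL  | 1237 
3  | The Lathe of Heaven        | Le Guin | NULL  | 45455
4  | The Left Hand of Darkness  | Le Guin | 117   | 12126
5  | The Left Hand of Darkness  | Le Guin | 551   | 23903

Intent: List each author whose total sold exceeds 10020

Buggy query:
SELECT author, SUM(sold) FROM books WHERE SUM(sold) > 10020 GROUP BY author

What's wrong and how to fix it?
Bug: WHERE runs before GROUP BY, so aggregates aren't available there

Fix: Use HAVING (which filters groups after aggregation) instead of WHERE

Corrected query:
SELECT author, SUM(sold) FROM books GROUP BY author HAVING SUM(sold) > 10020

Result:
author  | SUM(sold)
--------+----------
Le Guin | 82721    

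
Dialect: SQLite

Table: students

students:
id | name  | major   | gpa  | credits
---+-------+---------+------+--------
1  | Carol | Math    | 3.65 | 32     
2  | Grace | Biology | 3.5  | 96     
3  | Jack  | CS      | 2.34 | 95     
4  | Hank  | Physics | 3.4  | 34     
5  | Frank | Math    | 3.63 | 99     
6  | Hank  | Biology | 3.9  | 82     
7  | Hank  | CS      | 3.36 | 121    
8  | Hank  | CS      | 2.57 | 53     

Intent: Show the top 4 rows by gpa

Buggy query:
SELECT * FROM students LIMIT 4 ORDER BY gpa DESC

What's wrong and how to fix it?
Bug: LIMIT must come after ORDER BY

Fix: Swap the clauses: ORDER BY first, then LIMIT

Corrected query:
SELECT * FROM students ORDER BY gpa DESC LIMIT 4

Result:
id | name  | major   | gpa  | credits
---+-------+---------+------+--------
6  | Hank  | Biology | 3.9  | 82     
1  | Carol | Math    | 3.65 | 32     
5  | Frank | Math    | 3.63 | 99     
2  | Grace | Biology | 3.5  | 96     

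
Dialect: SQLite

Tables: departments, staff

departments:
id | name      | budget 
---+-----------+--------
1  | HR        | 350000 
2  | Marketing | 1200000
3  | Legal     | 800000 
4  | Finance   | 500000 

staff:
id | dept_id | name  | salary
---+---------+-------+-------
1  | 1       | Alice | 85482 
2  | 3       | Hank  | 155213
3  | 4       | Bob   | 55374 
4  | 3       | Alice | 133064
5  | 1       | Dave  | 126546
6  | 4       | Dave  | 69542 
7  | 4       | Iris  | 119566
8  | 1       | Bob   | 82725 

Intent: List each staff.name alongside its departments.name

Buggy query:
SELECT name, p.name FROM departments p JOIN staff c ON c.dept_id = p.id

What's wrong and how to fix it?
Bug: Both tables have a 'name' column; the unqualified reference is ambiguous

Fix: Prefix ambiguous columns with the table alias

Corrected query:
SELECT c.name, p.name FROM departments p JOIN staff c ON c.dept_id = p.id

Result:
name  | name   
------+--------
Alice | HR     
Hank  | Legal  
Bob   | Finance
Alice | Legal  
Dave  | HR     
Dave  | Finance
Iris  | Finance
Bob   | HR     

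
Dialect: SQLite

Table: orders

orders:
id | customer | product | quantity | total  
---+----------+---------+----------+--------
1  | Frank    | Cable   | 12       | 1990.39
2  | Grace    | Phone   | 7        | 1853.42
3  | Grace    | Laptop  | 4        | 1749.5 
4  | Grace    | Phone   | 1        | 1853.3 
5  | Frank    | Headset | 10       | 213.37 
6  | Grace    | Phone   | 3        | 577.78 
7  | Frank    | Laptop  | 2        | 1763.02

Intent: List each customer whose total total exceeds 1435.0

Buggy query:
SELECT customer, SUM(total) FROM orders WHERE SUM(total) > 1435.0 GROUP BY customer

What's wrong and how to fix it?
Bug: WHERE runs before GROUP BY, so aggregates aren't available there

Fix: Use HAVING (which filters groups after aggregation) instead of WHERE

Corrected query:
SELECT customer, SUM(total) FROM orders GROUP BY customer HAVING SUM(total) > 1435.0

Result:
customer | SUM(total)
---------+-----------
Frank    | 3966.78   
Grace    | 6034      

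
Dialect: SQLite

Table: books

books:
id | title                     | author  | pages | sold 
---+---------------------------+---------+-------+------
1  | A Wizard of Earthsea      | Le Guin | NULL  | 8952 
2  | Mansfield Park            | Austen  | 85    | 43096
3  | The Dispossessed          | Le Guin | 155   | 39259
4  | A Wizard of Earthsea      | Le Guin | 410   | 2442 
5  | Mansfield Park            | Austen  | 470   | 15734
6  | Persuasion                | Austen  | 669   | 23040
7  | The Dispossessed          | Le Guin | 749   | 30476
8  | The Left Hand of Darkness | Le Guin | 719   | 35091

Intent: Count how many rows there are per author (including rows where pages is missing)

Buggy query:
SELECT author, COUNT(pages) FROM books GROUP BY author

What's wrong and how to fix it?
Bug: COUNT(column) counts non-NULL values only; rows with NULL pages aren't counted

Fix: Replace COUNT(pages) with COUNT(*)

Corrected query:
SELECT author, COUNT(*) FROM books GROUP BY author

Result:
author  | COUNT(*)
--------+---------
Austen  | 3       
Le Guin | 5       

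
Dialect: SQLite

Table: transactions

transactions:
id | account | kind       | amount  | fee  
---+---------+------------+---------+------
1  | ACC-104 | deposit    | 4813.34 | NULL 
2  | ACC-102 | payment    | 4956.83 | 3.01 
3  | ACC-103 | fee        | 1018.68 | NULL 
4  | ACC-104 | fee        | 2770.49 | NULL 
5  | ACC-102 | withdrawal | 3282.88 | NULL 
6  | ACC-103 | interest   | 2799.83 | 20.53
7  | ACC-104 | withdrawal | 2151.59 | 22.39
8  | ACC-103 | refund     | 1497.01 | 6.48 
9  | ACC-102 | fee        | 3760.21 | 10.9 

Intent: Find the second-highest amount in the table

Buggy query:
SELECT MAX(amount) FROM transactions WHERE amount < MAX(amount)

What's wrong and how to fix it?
Bug: The inner MAX is an aggregate inside WHERE, which is not allowed

Fix: Put the inner MAX in a scalar subquery

Corrected query:
SELECT MAX(amount) FROM transactions WHERE amount < (SELECT MAX(amount) FROM transactions)

Result:
MAX(amount)
-----------
4813.34    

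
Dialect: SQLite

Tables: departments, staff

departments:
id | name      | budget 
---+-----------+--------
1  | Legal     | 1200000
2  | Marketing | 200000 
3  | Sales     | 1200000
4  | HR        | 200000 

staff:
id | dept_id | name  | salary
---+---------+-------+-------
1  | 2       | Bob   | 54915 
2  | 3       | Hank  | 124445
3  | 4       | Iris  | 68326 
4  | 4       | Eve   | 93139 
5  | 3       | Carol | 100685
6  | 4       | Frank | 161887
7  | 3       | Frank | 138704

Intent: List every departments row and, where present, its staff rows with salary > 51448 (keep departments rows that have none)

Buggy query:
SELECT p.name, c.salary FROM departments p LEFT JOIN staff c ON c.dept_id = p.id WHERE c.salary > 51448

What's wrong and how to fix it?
Bug: A WHERE condition on the right-hand table after LEFT JOIN drops unmatched parents

Fix: Put 'c.salary > 51448' in the JOIN's ON clause instead of WHERE

Corrected query:
SELECT p.name, c.salary FROM departments p LEFT JOIN staff c ON c.dept_id = p.id AND c.salary > 51448

Result:
name      | salary
----------+-------
Legal     | NULL  
Marketing | 54915 
Sales     | 100685
Sales     | 124445
Sales     | 138704
HR        | 68326 
HR        | 93139 
HR        | 161887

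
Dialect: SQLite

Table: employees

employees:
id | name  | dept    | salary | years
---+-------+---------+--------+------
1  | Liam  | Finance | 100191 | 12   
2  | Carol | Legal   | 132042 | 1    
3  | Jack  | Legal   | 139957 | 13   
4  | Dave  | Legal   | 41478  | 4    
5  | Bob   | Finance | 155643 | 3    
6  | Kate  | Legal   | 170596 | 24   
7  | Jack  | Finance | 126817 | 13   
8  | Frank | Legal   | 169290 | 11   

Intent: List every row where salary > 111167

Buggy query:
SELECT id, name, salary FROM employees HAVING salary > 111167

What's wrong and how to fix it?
Bug: This is a non-aggregate query (no GROUP BY, no aggregates), so in SQLite the HAVING clause is invalid here; a row-level condition belongs in WHERE

Fix: Use WHERE for row-level filtering

Corrected query:
SELECT id, name, salary FROM employees WHERE salary > 111167

Result:
id | name  | salary
---+-------+-------
2  | Carol | 132042
3  | Jack  | 139957
5  | Bob   | 155643
6  | Kate  | 170596
7  | Jack  | 126817
8  | Frank | 169290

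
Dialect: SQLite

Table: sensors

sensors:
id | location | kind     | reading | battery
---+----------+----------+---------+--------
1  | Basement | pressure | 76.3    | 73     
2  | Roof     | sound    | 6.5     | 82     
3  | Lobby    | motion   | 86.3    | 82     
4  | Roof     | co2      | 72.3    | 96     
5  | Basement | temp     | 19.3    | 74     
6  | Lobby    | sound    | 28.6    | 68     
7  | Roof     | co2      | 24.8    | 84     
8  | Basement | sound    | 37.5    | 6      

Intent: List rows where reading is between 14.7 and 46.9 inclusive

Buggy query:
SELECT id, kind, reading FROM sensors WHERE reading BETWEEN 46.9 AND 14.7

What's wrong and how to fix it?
Bug: BETWEEN expects the lower bound first; with 46.9 AND 14.7 the range is empty

Fix: Swap the bounds so the smaller value comes first

Corrected query:
SELECT id, kind, reading FROM sensors WHERE reading BETWEEN 14.7 AND 46.9

Result:
id | kind  | reading
---+-------+--------
5  | temp  | 19.3   
6  | sound | 28.6   
7  | co2   | 24.8   
8  | sound | 37.5   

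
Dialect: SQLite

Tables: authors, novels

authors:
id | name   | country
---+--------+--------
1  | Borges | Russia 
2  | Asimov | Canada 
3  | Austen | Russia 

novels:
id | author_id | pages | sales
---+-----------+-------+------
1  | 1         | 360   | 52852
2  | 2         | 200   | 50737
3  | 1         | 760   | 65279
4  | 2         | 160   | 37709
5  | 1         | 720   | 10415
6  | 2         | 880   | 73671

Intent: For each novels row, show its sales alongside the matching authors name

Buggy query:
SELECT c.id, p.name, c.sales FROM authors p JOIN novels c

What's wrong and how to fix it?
Bug: Missing join condition: each novels row is matched to all authors rows instead of just its own

Fix: Specify the join condition linking the foreign key to the parent id

Corrected query:
SELECT c.id, p.name, c.sales FROM authors p JOIN novels c ON c.author_id = p.id

Result:
id | name   | sales
---+--------+------
1  | Borges | 52852
2  | Asimov | 50737
3  | Borges | 65279
4  | Asimov | 37709
5  | Borges | 10415
6  | Asimov | 73671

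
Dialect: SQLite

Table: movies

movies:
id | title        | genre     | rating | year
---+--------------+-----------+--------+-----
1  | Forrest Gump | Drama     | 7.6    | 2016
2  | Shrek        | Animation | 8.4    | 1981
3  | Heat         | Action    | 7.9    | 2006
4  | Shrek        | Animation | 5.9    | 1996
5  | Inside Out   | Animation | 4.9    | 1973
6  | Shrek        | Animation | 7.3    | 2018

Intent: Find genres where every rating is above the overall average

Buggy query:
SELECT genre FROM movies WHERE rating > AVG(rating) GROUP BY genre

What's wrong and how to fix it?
Bug: AVG() is an aggregate; it can't sit directly in WHERE

Fix: Compute the overall average in a scalar subquery and compare each group's MIN against it in HAVING

Corrected query:
SELECT genre FROM movies GROUP BY genre HAVING MIN(rating) > (SELECT AVG(rating) FROM movies)

Result:
genre 
------
Action
Drama 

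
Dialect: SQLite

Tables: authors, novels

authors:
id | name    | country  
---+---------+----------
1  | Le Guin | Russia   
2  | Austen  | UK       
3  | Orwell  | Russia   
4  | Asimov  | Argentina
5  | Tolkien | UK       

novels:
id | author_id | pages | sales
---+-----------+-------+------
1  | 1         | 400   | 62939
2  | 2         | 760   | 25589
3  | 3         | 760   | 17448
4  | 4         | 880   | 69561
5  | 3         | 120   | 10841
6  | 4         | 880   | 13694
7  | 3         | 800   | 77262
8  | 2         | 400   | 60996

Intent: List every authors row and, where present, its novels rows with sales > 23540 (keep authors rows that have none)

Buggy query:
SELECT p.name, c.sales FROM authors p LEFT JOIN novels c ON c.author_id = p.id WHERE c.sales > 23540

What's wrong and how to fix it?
Bug: Filtering c.sales in WHERE discards the NULL rows produced by LEFT JOIN, turning it into an inner join

Fix: Put 'c.sales > 23540' in the JOIN's ON clause instead of WHERE

Corrected query:
SELECT p.name, c.sales FROM authors p LEFT JOIN novels c ON c.author_id = p.id AND c.sales > 23540

Result:
name    | sales
--------+------
Le Guin | 62939
Austen  | 25589
Austen  | 60996
Orwell  | 77262
Asimov  | 69561
Tolkien | NULL 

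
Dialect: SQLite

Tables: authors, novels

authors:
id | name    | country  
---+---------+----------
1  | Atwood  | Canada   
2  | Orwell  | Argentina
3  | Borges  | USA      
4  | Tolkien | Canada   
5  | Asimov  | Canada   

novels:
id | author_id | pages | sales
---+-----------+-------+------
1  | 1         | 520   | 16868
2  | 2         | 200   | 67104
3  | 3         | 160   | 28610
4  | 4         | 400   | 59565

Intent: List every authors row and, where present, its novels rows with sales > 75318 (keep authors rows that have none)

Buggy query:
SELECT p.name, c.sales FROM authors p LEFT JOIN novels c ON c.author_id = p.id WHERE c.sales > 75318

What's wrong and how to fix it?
Bug: A WHERE condition on the right-hand table after LEFT JOIN drops unmatched parents

Fix: Move the right-table condition into the ON clause so unmatched parents are kept

Corrected query:
SELECT p.name, c.sales FROM authors p LEFT JOIN novels c ON c.author_id = p.id AND c.sales > 75318

Result:
name    | sales
--------+------
Atwood  | NULL 
Orwell  | NULL 
Borges  | NULL 
Tolkien | NULL 
Asimov  | NULL 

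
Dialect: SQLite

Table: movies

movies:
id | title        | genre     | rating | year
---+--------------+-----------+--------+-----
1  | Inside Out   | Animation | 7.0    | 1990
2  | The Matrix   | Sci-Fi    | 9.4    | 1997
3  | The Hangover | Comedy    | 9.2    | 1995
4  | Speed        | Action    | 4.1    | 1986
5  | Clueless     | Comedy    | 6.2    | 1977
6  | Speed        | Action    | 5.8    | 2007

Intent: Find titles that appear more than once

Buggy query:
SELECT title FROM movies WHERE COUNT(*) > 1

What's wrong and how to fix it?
Bug: COUNT(*) is an aggregate and cannot be used in WHERE

Fix: Group first, then use HAVING for the count condition

Corrected query:
SELECT title FROM movies GROUP BY title HAVING COUNT(*) > 1

Result:
title
-----
Speed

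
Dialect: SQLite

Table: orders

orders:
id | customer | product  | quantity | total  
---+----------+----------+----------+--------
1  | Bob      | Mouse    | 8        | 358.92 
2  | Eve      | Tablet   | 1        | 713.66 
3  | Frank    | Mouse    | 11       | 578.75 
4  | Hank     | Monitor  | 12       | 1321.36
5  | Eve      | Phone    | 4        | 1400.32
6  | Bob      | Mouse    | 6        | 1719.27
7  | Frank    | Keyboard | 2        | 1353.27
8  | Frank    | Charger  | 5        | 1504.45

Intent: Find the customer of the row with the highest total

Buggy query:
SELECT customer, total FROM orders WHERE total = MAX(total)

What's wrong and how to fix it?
Bug: WHERE is evaluated per row; an aggregate over the whole table isn't defined there

Fix: Use a subquery: WHERE total = (SELECT MAX(total) FROM orders)

Corrected query:
SELECT customer, total FROM orders WHERE total = (SELECT MAX(total) FROM orders)

Result:
customer | total  
---------+--------
Bob      | 1719.27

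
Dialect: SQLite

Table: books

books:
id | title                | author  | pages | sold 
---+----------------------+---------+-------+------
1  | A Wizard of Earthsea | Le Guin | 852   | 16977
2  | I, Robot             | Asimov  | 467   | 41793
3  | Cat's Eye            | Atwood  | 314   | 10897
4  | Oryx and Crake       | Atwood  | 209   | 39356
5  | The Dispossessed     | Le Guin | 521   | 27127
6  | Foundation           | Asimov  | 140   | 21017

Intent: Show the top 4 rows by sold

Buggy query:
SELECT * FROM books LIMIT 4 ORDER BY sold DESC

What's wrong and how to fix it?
Bug: ORDER BY cannot follow LIMIT; LIMIT is the final clause

Fix: Sort with ORDER BY, then apply LIMIT

Corrected query:
SELECT * FROM books ORDER BY sold DESC LIMIT 4

Result:
id | title            | author  | pages | sold 
---+------------------+---------+-------+------
2  | I, Robot         | Asimov  | 467   | 41793
4  | Oryx and Crake   | Atwood  | 209   | 39356
5  | The Dispossessed | Le Guin | 521   | 27127
6  | Foundation       | Asimov  | 140   | 21017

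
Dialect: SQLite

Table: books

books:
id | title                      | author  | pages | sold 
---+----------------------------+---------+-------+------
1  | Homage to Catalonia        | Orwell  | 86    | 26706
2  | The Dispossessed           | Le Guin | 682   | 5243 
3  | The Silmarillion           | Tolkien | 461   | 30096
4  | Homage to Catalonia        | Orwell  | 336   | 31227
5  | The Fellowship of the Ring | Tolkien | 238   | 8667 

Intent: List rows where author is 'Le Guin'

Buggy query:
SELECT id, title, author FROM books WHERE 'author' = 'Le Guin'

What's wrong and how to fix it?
Bug: 'author' in single quotes is a string literal, not the column; the comparison is literal-vs-literal and never true

Fix: Remove the quotes around the column name (or use double quotes for an identifier)

Corrected query:
SELECT id, title, author FROM books WHERE author = 'Le Guin'

Result:
id | title            | author 
---+------------------+--------
2  | The Dispossessed | Le Guin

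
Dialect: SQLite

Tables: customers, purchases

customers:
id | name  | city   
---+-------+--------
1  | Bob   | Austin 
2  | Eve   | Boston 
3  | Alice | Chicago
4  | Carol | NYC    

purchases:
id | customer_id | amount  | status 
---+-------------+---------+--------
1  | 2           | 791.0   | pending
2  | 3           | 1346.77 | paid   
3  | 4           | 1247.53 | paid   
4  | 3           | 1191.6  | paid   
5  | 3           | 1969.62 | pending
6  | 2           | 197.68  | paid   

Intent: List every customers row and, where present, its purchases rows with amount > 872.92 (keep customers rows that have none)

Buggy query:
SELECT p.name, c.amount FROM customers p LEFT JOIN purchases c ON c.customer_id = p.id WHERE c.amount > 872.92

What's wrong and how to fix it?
Bug: Filtering c.amount in WHERE discards the NULL rows produced by LEFT JOIN, turning it into an inner join

Fix: Put 'c.amount > 872.92' in the JOIN's ON clause instead of WHERE

Corrected query:
SELECT p.name, c.amount FROM customers p LEFT JOIN purchases c ON c.customer_id = p.id AND c.amount > 872.92

Result:
name  | amount 
------+--------
Bob   | NULL   
Eve   | NULL   
Alice | 1191.6 
Alice | 1346.77
Alice | 1969.62
Carol | 1247.53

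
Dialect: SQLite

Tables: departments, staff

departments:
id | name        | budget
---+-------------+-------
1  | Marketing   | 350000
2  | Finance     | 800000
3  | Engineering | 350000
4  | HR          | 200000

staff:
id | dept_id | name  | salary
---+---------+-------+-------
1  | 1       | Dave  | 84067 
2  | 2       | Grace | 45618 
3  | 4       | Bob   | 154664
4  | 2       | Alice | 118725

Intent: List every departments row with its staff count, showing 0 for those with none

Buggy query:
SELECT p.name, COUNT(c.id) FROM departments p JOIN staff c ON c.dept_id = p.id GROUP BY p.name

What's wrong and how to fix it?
Bug: An inner join excludes parents with zero children

Fix: Use LEFT JOIN so parents without children still appear (COUNT(c.id) gives 0)

Corrected query:
SELECT p.name, COUNT(c.id) FROM departments p LEFT JOIN staff c ON c.dept_id = p.id GROUP BY p.name

Result:
name        | COUNT(c.id)
------------+------------
Engineering | 0          
Finance     | 2          
HR          | 1          
Marketing   | 1          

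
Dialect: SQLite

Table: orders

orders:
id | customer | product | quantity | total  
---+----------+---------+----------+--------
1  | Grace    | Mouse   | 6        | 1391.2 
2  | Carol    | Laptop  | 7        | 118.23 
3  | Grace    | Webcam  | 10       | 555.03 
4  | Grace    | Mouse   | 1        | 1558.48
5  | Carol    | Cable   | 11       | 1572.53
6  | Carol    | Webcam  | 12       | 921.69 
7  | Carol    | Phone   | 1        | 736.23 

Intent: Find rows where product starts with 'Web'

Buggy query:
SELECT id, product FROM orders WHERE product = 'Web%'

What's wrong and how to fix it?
Bug: Wildcards only work with LIKE; '=' treats '%' as a literal character

Fix: Replace '=' with LIKE so 'Web%' is treated as a pattern

Corrected query:
SELECT id, product FROM orders WHERE product LIKE 'Web%'

Result:
id | product
---+--------
3  | Webcam 
6  | Webcam 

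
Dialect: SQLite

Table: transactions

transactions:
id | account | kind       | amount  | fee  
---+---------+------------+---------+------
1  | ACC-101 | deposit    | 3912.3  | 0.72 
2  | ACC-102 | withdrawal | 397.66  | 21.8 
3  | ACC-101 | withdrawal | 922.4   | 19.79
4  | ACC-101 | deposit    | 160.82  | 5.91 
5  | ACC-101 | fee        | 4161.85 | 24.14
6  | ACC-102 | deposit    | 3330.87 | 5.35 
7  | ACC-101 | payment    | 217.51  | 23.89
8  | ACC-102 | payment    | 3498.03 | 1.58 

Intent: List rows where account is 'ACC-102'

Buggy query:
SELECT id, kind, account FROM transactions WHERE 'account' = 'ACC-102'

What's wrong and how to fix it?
Bug: 'account' in single quotes is a string literal, not the column; the comparison is literal-vs-literal and never true

Fix: Remove the quotes around the column name (or use double quotes for an identifier)

Corrected query:
SELECT id, kind, account FROM transactions WHERE account = 'ACC-102'

Result:
id | kind       | account
---+------------+--------
2  | withdrawal | ACC-102
6  | deposit    | ACC-102
8  | payment    | ACC-102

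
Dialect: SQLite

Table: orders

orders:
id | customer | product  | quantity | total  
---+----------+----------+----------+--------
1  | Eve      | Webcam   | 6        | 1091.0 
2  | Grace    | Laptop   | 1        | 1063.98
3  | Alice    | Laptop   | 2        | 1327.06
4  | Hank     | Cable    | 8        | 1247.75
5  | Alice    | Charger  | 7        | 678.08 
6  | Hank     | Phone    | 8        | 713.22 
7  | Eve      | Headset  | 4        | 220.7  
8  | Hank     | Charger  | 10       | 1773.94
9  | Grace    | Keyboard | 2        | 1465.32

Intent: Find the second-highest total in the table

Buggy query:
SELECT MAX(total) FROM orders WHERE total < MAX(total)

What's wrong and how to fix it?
Bug: MAX(total) on the right of the comparison is an aggregate-in-WHERE error

Fix: Compute the overall MAX in a subquery, then take MAX of rows below it

Corrected query:
SELECT MAX(total) FROM orders WHERE total < (SELECT MAX(total) FROM orders)

Result:
MAX(total)
----------
1465.32   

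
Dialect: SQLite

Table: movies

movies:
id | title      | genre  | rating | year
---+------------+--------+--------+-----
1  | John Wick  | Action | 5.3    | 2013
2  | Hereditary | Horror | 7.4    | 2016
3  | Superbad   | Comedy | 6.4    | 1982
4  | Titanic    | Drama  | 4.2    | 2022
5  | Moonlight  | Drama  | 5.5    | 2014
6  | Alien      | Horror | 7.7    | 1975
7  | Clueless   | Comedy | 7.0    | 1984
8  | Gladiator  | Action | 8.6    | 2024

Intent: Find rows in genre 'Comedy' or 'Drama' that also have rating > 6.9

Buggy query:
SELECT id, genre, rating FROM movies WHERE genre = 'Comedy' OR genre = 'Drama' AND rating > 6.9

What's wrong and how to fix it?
Bug: AND binds tighter than OR, so this parses as genre = 'Comedy' OR (genre = 'Drama' AND rating > 6.9)

Fix: Group the OR with parentheses (or use IN), then AND the threshold

Corrected query:
SELECT id, genre, rating FROM movies WHERE (genre = 'Comedy' OR genre = 'Drama') AND rating > 6.9

Result:
id | genre  | rating
---+--------+-------
7  | Comedy | 7     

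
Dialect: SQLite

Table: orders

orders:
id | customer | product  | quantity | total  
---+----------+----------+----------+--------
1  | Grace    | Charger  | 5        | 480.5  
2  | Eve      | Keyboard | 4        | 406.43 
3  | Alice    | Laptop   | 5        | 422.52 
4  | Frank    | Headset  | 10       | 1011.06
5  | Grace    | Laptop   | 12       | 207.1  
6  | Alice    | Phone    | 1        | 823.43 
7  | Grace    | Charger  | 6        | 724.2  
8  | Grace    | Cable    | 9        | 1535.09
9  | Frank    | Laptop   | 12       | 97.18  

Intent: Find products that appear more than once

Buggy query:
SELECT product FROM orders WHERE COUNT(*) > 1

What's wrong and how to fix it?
Bug: WHERE can't reference COUNT(*); aggregates are computed after WHERE

Fix: Group first, then use HAVING for the count condition

Corrected query:
SELECT product FROM orders GROUP BY product HAVING COUNT(*) > 1

Result:
product
-------
Charger
Laptop 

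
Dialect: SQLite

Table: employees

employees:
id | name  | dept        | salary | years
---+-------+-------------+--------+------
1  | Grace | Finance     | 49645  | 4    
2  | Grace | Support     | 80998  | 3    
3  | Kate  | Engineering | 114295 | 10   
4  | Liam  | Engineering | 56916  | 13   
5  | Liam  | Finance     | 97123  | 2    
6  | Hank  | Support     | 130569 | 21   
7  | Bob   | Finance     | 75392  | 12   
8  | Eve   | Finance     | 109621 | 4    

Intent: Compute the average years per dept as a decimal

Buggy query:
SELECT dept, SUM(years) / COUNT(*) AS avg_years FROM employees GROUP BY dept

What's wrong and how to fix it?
Bug: Both operands are integers, so '/' performs integer division and truncates

Fix: Cast one side to REAL so the division keeps the fractional part

Corrected query:
SELECT dept, SUM(years) * 1.0 / COUNT(*) AS avg_years FROM employees GROUP BY dept

Result:
dept        | avg_years
------------+----------
Engineering | 11.5     
Finance     | 5.5      
Support     | 12       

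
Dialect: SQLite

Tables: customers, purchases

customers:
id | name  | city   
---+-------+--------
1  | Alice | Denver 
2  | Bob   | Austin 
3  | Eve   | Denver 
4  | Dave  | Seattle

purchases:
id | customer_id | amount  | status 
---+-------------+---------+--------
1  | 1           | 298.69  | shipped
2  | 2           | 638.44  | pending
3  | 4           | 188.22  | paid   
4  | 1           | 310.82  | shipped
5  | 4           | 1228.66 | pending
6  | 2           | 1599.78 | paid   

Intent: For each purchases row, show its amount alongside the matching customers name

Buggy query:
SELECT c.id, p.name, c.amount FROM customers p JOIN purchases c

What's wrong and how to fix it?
Bug: JOIN with no ON clause produces a cartesian product; every purchases row pairs with every customers row

Fix: Specify the join condition linking the foreign key to the parent id

Corrected query:
SELECT c.id, p.name, c.amount FROM customers p JOIN purchases c ON c.customer_id = p.id

Result:
id | name  | amount 
---+-------+--------
1  | Alice | 298.69 
2  | Bob   | 638.44 
3  | Dave  | 188.22 
4  | Alice | 310.82 
5  | Dave  | 1228.66
6  | Bob   | 1599.78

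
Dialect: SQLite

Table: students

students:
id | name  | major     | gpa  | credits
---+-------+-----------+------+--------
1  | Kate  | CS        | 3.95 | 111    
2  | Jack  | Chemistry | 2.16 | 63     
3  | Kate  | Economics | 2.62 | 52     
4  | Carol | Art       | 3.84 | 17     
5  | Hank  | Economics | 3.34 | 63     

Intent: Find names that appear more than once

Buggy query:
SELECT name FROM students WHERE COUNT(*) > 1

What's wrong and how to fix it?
Bug: WHERE can't reference COUNT(*); aggregates are computed after WHERE

Fix: GROUP BY name, then filter groups with HAVING COUNT(*) > 1

Corrected query:
SELECT name FROM students GROUP BY name HAVING COUNT(*) > 1

Result:
name
----
Kate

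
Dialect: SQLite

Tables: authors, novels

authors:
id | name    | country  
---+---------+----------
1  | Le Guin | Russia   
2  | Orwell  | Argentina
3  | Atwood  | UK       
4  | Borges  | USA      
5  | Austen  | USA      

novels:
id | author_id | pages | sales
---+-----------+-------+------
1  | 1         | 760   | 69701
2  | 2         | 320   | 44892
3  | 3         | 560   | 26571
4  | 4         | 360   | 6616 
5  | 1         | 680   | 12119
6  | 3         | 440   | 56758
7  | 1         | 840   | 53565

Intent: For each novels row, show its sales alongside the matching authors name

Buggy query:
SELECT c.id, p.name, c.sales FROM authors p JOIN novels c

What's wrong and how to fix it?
Bug: JOIN with no ON clause produces a cartesian product; every novels row pairs with every authors row

Fix: Specify the join condition linking the foreign key to the parent id

Corrected query:
SELECT c.id, p.name, c.sales FROM authors p JOIN novels c ON c.author_id = p.id

Result:
id | name    | sales
---+---------+------
1  | Le Guin | 69701
2  | Orwell  | 44892
3  | Atwood  | 26571
4  | Borges  | 6616 
5  | Le Guin | 12119
6  | Atwood  | 56758
7  | Le Guin | 53565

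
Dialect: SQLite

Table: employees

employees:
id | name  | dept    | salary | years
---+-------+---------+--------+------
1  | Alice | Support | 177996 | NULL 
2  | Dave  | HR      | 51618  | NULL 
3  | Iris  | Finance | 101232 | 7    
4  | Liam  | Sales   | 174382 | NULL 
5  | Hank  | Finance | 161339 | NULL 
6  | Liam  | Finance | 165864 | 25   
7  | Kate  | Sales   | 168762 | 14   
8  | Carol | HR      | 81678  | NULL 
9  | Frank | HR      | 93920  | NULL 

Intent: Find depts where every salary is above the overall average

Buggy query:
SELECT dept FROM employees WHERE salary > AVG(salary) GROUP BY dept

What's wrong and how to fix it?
Bug: WHERE evaluates per row before aggregation, so AVG() is unavailable

Fix: Compute the overall average in a scalar subquery and compare each group's MIN against it in HAVING

Corrected query:
SELECT dept FROM employees GROUP BY dept HAVING MIN(salary) > (SELECT AVG(salary) FROM employees)

Result:
dept   
-------
Sales  
Support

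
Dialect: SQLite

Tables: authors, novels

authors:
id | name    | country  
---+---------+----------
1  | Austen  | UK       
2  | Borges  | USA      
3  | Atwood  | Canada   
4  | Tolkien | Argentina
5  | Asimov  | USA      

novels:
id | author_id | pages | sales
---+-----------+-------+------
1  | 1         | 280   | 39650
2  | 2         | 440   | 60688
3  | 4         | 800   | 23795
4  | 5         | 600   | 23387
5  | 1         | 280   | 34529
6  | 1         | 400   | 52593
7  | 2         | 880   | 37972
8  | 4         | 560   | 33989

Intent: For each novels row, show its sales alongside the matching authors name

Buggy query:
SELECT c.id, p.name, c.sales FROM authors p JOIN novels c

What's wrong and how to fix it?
Bug: JOIN with no ON clause produces a cartesian product; every novels row pairs with every authors row

Fix: Add ON c.author_id = p.id to the JOIN

Corrected query:
SELECT c.id, p.name, c.sales FROM authors p JOIN novels c ON c.author_id = p.id

Result:
id | name    | sales
---+---------+------
1  | Austen  | 39650
2  | Borges  | 60688
3  | Tolkien | 23795
4  | Asimov  | 23387
5  | Austen  | 34529
6  | Austen  | 52593
7  | Borges  | 37972
8  | Tolkien | 33989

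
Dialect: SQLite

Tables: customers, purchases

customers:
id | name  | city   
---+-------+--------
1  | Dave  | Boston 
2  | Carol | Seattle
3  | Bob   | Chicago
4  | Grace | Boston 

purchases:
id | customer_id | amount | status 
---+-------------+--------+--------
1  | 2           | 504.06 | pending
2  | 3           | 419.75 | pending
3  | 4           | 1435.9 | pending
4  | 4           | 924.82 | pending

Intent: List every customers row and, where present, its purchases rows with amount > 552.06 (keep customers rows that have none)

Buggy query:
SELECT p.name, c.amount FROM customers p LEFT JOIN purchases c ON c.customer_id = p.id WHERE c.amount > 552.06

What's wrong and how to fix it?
Bug: A WHERE condition on the right-hand table after LEFT JOIN drops unmatched parents

Fix: Move the right-table condition into the ON clause so unmatched parents are kept

Corrected query:
SELECT p.name, c.amount FROM customers p LEFT JOIN purchases c ON c.customer_id = p.id AND c.amount > 552.06

Result:
name  | amount
------+-------
Dave  | NULL  
Carol | NULL  
Bob   | NULL  
Grace | 924.82
Grace | 1435.9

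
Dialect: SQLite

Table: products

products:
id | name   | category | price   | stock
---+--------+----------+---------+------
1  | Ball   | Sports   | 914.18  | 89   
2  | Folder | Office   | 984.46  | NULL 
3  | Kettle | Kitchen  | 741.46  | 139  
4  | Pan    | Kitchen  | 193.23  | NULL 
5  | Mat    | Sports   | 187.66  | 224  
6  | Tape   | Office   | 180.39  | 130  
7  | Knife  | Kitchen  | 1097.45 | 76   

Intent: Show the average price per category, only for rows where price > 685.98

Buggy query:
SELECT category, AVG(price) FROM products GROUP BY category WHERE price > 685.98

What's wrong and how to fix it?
Bug: WHERE cannot follow GROUP BY

Fix: Place WHERE between FROM and GROUP BY

Corrected query:
SELECT category, AVG(price) FROM products WHERE price > 685.98 GROUP BY category

Result:
category | AVG(price)
---------+-----------
Kitchen  | 919.455   
Office   | 984.46    
Sports   | 914.18    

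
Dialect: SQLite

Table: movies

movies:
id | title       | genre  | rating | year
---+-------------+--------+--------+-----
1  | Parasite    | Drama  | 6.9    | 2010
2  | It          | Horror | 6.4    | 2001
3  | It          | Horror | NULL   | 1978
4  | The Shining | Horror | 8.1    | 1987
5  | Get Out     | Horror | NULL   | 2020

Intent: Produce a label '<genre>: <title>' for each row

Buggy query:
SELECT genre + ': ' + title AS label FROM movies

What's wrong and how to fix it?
Bug: '+' is numeric addition; on text columns SQLite converts them to 0 instead of concatenating

Fix: Use the || operator for string concatenation

Corrected query:
SELECT genre || ': ' || title AS label FROM movies

Result:
label              
-------------------
Drama: Parasite    
Horror: It         
Horror: It         
Horror: The Shining
Horror: Get Out    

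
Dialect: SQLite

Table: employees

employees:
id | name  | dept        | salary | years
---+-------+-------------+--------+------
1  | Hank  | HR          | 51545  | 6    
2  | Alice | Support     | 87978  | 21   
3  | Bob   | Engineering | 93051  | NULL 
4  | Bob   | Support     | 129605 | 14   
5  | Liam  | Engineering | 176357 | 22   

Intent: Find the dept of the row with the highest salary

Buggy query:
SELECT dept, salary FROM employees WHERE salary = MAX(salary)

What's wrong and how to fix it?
Bug: WHERE is evaluated per row; an aggregate over the whole table isn't defined there

Fix: Use a subquery: WHERE salary = (SELECT MAX(salary) FROM employees)

Corrected query:
SELECT dept, salary FROM employees WHERE salary = (SELECT MAX(salary) FROM employees)

Result:
dept        | salary
------------+-------
Engineering | 176357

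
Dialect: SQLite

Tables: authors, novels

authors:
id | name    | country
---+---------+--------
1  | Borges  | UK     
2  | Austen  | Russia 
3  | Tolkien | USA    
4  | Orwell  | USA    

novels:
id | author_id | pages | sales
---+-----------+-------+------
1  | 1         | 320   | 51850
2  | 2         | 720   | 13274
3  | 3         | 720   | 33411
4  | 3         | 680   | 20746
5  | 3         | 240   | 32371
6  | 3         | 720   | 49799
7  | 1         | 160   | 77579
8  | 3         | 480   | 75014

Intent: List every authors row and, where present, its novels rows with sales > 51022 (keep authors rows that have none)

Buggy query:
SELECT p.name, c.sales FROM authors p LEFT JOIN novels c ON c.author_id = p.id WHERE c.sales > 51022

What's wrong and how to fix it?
Bug: A WHERE condition on the right-hand table after LEFT JOIN drops unmatched parents

Fix: Move the right-table condition into the ON clause so unmatched parents are kept

Corrected query:
SELECT p.name, c.sales FROM authors p LEFT JOIN novels c ON c.author_id = p.id AND c.sales > 51022

Result:
name    | sales
--------+------
Borges  | 51850
Borges  | 77579
Austen  | NULL 
Tolkien | 75014
Orwell  | NULL 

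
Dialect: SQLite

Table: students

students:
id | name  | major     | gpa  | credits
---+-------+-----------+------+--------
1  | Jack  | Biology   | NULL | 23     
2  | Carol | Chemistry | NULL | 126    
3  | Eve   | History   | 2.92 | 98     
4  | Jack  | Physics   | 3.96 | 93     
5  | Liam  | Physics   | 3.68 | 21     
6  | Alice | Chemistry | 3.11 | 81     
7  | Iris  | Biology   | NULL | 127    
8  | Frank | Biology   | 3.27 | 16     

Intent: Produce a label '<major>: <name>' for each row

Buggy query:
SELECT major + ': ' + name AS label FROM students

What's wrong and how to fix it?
Bug: SQLite uses || for string concatenation; + coerces text to numbers (yielding 0)

Fix: Replace + with || to concatenate text

Corrected query:
SELECT major || ': ' || name AS label FROM students

Result:
label           
----------------
Biology: Jack   
Chemistry: Carol
History: Eve    
Physics: Jack   
Physics: Liam   
Chemistry: Alice
Biology: Iris   
Biology: Frank  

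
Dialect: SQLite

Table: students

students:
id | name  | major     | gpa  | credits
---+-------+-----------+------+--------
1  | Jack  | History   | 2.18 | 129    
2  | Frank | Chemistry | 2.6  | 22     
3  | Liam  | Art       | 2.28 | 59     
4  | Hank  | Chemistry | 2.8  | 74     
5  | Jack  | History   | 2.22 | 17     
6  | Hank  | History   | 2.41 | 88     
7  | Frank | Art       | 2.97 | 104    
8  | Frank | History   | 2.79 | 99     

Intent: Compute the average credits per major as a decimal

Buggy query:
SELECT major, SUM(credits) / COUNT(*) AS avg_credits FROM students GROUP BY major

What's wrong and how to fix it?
Bug: Both operands are integers, so '/' performs integer division and truncates

Fix: Multiply by 1.0 (or CAST to REAL) to force floating-point division

Corrected query:
SELECT major, SUM(credits) * 1.0 / COUNT(*) AS avg_credits FROM students GROUP BY major

Result:
major     | avg_credits
----------+------------
Art       | 81.5       
Chemistry | 48         
History   | 83.25      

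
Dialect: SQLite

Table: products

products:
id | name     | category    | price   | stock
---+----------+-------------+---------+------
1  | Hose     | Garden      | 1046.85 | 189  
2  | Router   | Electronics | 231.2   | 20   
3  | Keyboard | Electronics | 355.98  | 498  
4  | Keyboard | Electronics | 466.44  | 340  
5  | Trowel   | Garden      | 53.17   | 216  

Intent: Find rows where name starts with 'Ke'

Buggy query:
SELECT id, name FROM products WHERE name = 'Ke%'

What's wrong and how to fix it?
Bug: Wildcards only work with LIKE; '=' treats '%' as a literal character

Fix: Use LIKE for wildcard pattern matching

Corrected query:
SELECT id, name FROM products WHERE name LIKE 'Ke%'

Result:
id | name    
---+---------
3  | Keyboard
4  | Keyboard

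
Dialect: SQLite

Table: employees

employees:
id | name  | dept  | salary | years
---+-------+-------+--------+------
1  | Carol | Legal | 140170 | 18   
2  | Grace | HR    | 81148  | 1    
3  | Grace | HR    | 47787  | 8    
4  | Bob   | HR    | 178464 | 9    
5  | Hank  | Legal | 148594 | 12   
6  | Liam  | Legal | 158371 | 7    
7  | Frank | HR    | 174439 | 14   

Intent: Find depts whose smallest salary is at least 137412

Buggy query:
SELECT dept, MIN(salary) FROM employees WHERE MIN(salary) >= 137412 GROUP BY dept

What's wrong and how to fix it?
Bug: Aggregates like MIN are computed per group after WHERE runs

Fix: Use HAVING for the per-group MIN condition

Corrected query:
SELECT dept, MIN(salary) FROM employees GROUP BY dept HAVING MIN(salary) >= 137412

Result:
dept  | MIN(salary)
------+------------
Legal | 140170     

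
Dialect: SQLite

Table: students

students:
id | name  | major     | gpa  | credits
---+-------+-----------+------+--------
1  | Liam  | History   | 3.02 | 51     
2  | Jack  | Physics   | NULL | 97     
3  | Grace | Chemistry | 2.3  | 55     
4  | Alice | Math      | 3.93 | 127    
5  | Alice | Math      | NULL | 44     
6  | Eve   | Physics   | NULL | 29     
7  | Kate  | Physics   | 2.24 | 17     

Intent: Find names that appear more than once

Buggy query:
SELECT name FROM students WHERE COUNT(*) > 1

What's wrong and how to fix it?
Bug: COUNT(*) is an aggregate and cannot be used in WHERE

Fix: Group first, then use HAVING for the count condition

Corrected query:
SELECT name FROM students GROUP BY name HAVING COUNT(*) > 1

Result:
name 
-----
Alice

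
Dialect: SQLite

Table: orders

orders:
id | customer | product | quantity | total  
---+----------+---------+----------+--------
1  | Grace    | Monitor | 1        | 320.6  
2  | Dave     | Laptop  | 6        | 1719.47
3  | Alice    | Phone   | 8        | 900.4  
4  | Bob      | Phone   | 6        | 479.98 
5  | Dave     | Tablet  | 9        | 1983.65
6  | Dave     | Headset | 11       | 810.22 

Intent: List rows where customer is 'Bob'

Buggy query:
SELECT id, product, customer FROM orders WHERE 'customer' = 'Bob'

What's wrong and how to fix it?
Bug: Single quotes denote string literals in SQL; the column name is being compared as a constant string

Fix: Remove the quotes around the column name (or use double quotes for an identifier)

Corrected query:
SELECT id, product, customer FROM orders WHERE customer = 'Bob'

Result:
id | product | customer
---+---------+---------
4  | Phone   | Bob     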